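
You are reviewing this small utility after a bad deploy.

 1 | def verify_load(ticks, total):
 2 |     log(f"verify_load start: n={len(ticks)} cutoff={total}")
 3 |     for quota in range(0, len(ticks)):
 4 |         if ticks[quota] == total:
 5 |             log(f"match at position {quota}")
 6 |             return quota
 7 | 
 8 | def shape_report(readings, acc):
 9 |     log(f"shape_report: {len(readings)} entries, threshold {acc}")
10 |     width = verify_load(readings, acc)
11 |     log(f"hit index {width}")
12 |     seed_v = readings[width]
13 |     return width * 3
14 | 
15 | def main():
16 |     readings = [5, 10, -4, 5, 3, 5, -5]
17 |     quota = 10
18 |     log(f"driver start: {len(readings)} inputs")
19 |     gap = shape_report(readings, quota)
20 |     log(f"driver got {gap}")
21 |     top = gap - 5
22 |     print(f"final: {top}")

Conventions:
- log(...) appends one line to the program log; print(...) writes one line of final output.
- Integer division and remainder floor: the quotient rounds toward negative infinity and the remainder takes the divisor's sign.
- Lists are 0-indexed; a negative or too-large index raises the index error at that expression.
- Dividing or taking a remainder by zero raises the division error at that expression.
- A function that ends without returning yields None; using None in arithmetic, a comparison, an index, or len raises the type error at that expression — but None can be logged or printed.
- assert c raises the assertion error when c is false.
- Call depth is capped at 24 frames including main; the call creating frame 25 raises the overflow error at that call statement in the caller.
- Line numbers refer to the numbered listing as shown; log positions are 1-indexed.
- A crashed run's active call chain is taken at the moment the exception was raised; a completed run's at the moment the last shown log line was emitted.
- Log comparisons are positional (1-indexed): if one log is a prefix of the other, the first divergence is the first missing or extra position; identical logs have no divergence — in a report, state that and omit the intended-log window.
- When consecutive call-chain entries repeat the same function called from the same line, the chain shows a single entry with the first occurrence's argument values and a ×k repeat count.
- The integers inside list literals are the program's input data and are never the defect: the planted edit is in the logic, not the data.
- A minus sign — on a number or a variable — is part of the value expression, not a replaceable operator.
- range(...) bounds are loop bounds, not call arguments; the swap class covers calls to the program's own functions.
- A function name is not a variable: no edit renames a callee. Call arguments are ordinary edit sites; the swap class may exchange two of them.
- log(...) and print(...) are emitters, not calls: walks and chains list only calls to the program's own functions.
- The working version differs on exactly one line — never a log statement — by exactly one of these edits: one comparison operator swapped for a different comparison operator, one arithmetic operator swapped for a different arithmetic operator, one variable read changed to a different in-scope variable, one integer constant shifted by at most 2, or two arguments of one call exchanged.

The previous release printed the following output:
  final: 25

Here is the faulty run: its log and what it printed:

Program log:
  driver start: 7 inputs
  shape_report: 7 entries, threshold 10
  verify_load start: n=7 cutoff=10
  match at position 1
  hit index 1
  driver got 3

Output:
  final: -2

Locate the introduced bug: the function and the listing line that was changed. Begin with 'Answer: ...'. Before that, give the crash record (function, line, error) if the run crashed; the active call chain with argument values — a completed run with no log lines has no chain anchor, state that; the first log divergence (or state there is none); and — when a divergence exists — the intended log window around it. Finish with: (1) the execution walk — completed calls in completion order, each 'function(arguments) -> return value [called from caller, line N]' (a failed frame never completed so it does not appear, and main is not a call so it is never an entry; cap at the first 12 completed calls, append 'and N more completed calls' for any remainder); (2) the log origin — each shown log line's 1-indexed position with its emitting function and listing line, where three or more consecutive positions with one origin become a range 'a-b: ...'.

Answer: the defect is in shape_report at line 13.
Core observation: The earliest visible damage is log position 6 — 'driver got 3' rather than the intended 'driver got 30'.
Call chain: main.
First divergence: at position 6 the run shows 'driver got 3' where the working version logs 'driver got 30'.
Intended log window:
  4: match at position 1
  5: hit index 1
  6: driver got 30
Execution walk:
  verify_load([5, 10, -4, 5, 3, 5, -5], 10) -> 1  [called from shape_report, line 10]
  shape_report([5, 10, -4, 5, 3, 5, -5], 10) -> 3  [called from main, line 19]
Log line origins:
  1: logged in main at line 18
  2: logged in shape_report at line 9
  3: logged in verify_load at line 2
  4: logged in verify_load at line 5
  5: logged in shape_report at line 11
  6: logged in main at line 20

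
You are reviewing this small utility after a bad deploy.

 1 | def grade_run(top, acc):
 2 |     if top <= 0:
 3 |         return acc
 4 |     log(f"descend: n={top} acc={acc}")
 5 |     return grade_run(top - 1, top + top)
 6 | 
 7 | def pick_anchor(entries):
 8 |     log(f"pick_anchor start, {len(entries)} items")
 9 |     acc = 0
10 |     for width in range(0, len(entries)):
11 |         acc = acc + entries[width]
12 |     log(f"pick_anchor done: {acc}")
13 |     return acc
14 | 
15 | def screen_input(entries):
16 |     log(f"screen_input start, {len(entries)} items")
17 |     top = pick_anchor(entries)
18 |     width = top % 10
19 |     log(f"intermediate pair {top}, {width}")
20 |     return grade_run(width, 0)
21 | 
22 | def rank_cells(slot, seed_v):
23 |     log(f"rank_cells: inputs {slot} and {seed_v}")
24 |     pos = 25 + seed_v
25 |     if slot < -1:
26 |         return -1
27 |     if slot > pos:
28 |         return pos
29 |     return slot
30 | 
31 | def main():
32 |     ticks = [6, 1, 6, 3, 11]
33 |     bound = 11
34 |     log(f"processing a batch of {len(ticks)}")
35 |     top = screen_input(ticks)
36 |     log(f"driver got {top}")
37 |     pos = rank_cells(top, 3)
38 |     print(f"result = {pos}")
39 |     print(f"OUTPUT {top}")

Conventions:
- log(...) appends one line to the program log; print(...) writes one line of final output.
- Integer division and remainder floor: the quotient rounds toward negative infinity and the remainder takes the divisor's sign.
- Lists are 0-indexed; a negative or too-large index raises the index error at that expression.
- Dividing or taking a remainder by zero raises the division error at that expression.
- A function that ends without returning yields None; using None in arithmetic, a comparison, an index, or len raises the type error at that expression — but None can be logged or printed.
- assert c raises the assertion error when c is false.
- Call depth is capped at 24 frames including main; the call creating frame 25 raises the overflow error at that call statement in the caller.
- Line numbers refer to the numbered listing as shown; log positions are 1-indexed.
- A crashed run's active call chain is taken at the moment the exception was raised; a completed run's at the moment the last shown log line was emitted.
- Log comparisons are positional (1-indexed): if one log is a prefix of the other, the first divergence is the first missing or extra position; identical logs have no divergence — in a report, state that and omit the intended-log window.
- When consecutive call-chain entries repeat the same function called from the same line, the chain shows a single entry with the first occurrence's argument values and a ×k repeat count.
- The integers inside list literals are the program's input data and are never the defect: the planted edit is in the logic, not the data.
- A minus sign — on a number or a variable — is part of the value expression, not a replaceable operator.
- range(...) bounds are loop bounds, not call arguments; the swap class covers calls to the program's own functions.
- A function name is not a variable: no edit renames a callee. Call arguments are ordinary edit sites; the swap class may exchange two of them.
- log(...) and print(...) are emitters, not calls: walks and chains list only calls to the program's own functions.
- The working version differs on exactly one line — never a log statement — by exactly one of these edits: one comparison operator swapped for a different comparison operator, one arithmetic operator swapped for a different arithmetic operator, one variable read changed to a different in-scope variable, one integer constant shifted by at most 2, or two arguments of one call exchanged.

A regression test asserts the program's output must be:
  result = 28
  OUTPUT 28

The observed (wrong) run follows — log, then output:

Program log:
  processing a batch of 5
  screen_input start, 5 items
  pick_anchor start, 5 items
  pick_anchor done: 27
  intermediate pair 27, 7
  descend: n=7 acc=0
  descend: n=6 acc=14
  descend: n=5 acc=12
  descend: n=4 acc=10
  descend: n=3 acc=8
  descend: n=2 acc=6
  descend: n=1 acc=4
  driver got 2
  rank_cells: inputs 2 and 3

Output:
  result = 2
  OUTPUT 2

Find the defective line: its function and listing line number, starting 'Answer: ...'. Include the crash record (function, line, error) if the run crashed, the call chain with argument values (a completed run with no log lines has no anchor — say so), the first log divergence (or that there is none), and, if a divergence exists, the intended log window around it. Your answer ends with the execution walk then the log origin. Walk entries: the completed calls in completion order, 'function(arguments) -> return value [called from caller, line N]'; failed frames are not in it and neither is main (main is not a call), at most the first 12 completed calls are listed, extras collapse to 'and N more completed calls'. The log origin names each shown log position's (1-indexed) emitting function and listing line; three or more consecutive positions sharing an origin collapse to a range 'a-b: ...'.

Answer: the defect is in grade_run at line 5.
Core observation: At log position 7 the runs split — shown 'descend: n=6 acc=14', but the working version logs 'descend: n=6 acc=7'.
Call chain: main -> rank_cells(2, 3) (called at line 37).
First divergence: position 7 — shown 'descend: n=6 acc=14', intended 'descend: n=6 acc=7'.
Intended log window:
  5: intermediate pair 27, 7
  6: descend: n=7 acc=0
  7: descend: n=6 acc=7
  8: descend: n=5 acc=13
Execution walk:
  pick_anchor([6, 1, 6, 3, 11]) -> 27  [called from screen_input, line 17]
  grade_run(0, 2) -> 2  [called from grade_run, line 5]
  grade_run(1, 4) -> 2  [called from grade_run, line 5]
  grade_run(2, 6) -> 2  [called from grade_run, line 5]
  grade_run(3, 8) -> 2  [called from grade_run, line 5]
  grade_run(4, 10) -> 2  [called from grade_run, line 5]
  grade_run(5, 12) -> 2  [called from grade_run, line 5]
  grade_run(6, 14) -> 2  [called from grade_run, line 5]
  grade_run(7, 0) -> 2  [called from screen_input, line 20]
  screen_input([6, 1, 6, 3, 11]) -> 2  [called from main, line 35]
  rank_cells(2, 3) -> 2  [called from main, line 37]
Log origins:
  1: logged in main at line 34
  2: logged in screen_input at line 16
  3: logged in pick_anchor at line 8
  4: logged in pick_anchor at line 12
  5: logged in screen_input at line 19
  6-12: logged in grade_run at line 4
  13: logged in main at line 36
  14: logged in rank_cells at line 23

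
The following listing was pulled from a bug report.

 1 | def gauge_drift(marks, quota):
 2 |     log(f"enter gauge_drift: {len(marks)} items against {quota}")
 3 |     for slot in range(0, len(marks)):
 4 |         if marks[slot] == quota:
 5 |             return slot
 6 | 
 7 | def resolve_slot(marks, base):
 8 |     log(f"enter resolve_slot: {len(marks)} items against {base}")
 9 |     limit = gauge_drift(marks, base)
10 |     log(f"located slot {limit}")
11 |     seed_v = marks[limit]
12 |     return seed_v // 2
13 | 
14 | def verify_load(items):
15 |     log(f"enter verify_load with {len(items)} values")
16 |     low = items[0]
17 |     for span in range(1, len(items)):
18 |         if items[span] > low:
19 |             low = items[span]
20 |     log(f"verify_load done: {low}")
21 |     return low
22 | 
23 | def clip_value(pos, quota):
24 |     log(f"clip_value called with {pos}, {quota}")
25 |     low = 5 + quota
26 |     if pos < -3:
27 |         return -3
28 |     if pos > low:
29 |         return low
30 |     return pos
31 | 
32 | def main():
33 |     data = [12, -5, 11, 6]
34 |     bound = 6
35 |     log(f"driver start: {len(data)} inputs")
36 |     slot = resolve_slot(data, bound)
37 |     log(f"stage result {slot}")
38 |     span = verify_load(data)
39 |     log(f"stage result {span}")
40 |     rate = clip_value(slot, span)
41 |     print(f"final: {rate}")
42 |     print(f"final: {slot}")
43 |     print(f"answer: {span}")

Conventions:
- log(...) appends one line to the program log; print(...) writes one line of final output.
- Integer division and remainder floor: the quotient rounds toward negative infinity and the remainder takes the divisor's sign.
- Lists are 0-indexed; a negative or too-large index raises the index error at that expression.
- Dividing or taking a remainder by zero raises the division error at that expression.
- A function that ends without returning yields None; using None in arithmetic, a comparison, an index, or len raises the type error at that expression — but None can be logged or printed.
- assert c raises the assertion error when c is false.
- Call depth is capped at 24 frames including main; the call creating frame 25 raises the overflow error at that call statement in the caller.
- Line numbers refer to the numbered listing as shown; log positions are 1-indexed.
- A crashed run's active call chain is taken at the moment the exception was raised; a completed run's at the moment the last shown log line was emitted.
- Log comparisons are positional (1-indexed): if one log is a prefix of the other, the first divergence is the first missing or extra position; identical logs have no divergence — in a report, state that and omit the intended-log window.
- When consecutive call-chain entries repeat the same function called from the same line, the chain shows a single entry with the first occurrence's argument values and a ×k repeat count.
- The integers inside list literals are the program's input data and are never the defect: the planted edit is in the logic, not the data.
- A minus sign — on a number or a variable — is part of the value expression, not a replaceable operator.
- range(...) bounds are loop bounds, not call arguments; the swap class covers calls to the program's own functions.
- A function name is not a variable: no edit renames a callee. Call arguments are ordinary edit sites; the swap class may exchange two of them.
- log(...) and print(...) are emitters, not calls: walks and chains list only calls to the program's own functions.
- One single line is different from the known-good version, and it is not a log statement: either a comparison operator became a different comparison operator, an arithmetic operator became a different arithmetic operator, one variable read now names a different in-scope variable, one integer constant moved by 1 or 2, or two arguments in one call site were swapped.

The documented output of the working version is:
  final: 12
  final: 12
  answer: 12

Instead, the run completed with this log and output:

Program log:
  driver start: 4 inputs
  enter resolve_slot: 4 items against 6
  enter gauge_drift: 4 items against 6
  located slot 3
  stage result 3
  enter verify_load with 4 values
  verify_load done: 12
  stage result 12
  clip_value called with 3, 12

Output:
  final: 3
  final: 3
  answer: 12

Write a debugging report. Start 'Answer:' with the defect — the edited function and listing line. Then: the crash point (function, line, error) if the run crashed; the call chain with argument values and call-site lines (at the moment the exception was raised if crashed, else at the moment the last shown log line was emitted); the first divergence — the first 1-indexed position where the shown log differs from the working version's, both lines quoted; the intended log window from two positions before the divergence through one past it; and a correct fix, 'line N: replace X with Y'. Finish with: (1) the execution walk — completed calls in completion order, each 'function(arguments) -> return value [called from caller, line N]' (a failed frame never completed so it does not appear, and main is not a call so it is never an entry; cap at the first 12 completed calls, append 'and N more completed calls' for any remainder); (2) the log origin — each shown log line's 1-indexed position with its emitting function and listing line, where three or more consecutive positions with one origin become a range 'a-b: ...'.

Answer: the defect is in resolve_slot at line 12.
Key fact: Position 5 is the first bad log line: 'stage result 3' should read 'stage result 12'.
Call chain: main -> clip_value(3, 12) (called at line 40).
First divergence: position 5 — the shown line 'stage result 3' should read 'stage result 12'.
Intended log window:
  3: enter gauge_drift: 4 items against 6
  4: located slot 3
  5: stage result 12
  6: enter verify_load with 4 values
Execution walk:
  gauge_drift([12, -5, 11, 6], 6) -> 3  [called from resolve_slot, line 9]
  resolve_slot([12, -5, 11, 6], 6) -> 3  [called from main, line 36]
  verify_load([12, -5, 11, 6]) -> 12  [called from main, line 38]
  clip_value(3, 12) -> 3  [called from main, line 40]
Log line origins:
  1: emitted by main (line 35)
  2: emitted by resolve_slot (line 8)
  3: emitted by gauge_drift (line 2)
  4: emitted by resolve_slot (line 10)
  5: emitted by main (line 37)
  6: emitted by verify_load (line 15)
  7: emitted by verify_load (line 20)
  8: emitted by main (line 39)
  9: emitted by clip_value (line 24)
A correct fix: line 12: replace `//` with `*`.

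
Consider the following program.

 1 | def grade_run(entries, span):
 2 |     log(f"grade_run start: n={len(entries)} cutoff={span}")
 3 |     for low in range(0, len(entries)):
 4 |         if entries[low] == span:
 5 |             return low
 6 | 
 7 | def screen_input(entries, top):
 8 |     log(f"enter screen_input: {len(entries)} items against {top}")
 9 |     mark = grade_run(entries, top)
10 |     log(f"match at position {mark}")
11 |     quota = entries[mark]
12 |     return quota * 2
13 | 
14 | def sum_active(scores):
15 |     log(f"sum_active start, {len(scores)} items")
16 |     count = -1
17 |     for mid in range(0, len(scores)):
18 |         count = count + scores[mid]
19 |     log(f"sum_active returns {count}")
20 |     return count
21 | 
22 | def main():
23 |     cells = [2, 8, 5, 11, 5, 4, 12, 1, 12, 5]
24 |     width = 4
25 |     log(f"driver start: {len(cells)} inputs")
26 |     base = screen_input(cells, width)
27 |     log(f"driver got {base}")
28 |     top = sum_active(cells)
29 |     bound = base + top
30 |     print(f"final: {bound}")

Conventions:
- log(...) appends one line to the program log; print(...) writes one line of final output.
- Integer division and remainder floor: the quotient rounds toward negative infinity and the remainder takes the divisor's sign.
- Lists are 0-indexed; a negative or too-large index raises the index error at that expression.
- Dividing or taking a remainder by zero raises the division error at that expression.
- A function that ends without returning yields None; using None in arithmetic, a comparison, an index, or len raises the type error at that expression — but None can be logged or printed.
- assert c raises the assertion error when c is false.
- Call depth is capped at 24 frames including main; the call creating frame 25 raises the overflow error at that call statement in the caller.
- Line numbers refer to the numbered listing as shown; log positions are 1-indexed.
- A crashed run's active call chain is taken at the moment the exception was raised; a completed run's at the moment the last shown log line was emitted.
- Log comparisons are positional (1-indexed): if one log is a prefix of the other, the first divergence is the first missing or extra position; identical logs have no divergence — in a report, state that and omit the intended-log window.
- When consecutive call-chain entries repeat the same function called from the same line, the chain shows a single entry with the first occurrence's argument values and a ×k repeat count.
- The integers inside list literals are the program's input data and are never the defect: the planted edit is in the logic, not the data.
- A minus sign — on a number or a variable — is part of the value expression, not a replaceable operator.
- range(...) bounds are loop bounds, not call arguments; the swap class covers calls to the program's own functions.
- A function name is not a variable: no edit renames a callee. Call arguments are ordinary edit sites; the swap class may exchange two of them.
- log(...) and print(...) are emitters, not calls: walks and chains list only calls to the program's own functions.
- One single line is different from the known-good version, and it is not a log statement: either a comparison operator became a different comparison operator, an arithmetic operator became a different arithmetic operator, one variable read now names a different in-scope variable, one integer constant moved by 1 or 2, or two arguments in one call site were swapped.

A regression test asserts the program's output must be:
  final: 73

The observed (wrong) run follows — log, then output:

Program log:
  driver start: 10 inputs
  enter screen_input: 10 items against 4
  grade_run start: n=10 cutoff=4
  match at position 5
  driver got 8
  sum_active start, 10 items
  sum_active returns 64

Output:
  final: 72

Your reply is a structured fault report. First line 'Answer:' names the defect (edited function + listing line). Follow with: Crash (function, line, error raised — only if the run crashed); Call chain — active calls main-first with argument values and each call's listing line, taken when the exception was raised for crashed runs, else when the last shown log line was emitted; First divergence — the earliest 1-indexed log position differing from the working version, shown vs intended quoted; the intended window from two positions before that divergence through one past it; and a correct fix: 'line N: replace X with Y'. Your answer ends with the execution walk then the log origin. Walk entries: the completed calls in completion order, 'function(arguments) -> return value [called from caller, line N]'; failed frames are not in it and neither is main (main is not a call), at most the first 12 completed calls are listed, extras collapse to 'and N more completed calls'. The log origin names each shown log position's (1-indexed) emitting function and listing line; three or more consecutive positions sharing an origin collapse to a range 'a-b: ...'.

Answer: the defect is in sum_active at line 16.
Key fact: Log line 7 is where behavior first shows: 'sum_active returns 64' appears instead of 'sum_active returns 65'.
Call chain: main -> sum_active([2, 8, 5, 11, 5, 4, 12, 1, 12, 5]) (called at line 28).
First divergence: position 7 — the shown line 'sum_active returns 64' should read 'sum_active returns 65'.
Intended log window:
  5: driver got 8
  6: sum_active start, 10 items
  7: sum_active returns 65
Execution walk:
  grade_run([2, 8, 5, 11, 5, 4, 12, 1, 12, 5], 4) -> 5  [called from screen_input, line 9]
  screen_input([2, 8, 5, 11, 5, 4, 12, 1, 12, 5], 4) -> 8  [called from main, line 26]
  sum_active([2, 8, 5, 11, 5, 4, 12, 1, 12, 5]) -> 64  [called from main, line 28]
Origin of each log line:
  1: from main, line 25
  2: from screen_input, line 8
  3: from grade_run, line 2
  4: from screen_input, line 10
  5: from main, line 27
  6: from sum_active, line 15
  7: from sum_active, line 19
A correct fix: line 16: replace `-1` with `0`.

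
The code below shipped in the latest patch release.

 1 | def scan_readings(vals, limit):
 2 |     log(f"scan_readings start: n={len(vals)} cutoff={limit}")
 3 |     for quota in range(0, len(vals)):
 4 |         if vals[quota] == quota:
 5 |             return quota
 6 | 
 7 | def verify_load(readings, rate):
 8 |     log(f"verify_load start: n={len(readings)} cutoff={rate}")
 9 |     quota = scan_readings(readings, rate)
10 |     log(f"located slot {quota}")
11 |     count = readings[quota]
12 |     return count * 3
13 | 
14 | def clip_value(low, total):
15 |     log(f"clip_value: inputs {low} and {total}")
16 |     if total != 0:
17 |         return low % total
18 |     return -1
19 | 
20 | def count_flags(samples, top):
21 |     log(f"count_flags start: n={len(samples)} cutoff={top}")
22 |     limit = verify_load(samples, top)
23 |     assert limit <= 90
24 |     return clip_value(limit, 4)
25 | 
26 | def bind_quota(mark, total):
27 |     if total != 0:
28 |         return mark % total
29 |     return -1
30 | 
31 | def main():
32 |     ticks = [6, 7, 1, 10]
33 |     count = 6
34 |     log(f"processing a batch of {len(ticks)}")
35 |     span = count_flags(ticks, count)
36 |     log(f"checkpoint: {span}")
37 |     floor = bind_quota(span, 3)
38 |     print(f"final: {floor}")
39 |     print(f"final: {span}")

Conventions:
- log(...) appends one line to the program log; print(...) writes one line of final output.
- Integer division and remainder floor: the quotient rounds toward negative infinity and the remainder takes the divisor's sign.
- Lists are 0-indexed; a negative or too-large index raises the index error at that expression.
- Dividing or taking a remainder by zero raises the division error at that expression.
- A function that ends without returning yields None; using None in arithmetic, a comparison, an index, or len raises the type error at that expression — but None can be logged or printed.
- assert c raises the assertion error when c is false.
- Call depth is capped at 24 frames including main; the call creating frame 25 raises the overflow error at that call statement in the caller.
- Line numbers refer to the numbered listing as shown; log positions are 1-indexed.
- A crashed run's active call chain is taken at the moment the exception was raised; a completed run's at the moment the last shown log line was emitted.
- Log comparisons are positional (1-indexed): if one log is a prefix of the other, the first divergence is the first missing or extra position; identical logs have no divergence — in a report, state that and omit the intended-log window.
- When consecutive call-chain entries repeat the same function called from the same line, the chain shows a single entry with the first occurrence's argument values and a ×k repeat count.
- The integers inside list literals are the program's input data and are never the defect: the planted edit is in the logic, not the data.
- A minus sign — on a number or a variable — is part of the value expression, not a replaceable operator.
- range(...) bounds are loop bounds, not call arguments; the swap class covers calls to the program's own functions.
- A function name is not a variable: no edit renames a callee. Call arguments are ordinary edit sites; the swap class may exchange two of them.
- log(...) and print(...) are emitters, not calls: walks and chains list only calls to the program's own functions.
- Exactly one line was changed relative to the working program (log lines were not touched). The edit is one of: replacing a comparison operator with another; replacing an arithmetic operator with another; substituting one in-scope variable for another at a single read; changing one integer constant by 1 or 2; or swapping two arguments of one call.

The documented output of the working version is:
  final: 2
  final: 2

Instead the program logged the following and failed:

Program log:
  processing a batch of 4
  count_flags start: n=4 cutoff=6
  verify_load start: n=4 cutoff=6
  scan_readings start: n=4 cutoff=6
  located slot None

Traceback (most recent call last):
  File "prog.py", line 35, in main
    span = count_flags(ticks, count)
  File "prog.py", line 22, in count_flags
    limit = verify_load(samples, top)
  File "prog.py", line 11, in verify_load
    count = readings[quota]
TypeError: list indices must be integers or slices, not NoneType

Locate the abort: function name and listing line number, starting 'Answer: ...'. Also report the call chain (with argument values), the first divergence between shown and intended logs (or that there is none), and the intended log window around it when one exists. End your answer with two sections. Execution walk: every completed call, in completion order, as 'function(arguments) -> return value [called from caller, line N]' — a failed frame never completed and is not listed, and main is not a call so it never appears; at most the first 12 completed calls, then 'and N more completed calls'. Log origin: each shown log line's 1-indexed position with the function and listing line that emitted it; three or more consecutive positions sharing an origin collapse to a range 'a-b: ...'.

Answer: the error was raised in verify_load, line 11.
Core observation: Position 5 is the first bad log line: 'located slot None' should read 'located slot 0'.
Call chain: main -> count_flags([6, 7, 1, 10], 6) (called at line 35) -> verify_load([6, 7, 1, 10], 6) (called at line 22).
First divergence: position 5; shown 'located slot None' vs intended 'located slot 0'.
Intended log window:
  3: verify_load start: n=4 cutoff=6
  4: scan_readings start: n=4 cutoff=6
  5: located slot 0
  6: clip_value: inputs 18 and 4
Execution walk:
  scan_readings([6, 7, 1, 10], 6) -> None  [called from verify_load, line 9]
Log origin:
  1: emitted by main (line 34)
  2: emitted by count_flags (line 21)
  3: emitted by verify_load (line 8)
  4: emitted by scan_readings (line 2)
  5: emitted by verify_load (line 10)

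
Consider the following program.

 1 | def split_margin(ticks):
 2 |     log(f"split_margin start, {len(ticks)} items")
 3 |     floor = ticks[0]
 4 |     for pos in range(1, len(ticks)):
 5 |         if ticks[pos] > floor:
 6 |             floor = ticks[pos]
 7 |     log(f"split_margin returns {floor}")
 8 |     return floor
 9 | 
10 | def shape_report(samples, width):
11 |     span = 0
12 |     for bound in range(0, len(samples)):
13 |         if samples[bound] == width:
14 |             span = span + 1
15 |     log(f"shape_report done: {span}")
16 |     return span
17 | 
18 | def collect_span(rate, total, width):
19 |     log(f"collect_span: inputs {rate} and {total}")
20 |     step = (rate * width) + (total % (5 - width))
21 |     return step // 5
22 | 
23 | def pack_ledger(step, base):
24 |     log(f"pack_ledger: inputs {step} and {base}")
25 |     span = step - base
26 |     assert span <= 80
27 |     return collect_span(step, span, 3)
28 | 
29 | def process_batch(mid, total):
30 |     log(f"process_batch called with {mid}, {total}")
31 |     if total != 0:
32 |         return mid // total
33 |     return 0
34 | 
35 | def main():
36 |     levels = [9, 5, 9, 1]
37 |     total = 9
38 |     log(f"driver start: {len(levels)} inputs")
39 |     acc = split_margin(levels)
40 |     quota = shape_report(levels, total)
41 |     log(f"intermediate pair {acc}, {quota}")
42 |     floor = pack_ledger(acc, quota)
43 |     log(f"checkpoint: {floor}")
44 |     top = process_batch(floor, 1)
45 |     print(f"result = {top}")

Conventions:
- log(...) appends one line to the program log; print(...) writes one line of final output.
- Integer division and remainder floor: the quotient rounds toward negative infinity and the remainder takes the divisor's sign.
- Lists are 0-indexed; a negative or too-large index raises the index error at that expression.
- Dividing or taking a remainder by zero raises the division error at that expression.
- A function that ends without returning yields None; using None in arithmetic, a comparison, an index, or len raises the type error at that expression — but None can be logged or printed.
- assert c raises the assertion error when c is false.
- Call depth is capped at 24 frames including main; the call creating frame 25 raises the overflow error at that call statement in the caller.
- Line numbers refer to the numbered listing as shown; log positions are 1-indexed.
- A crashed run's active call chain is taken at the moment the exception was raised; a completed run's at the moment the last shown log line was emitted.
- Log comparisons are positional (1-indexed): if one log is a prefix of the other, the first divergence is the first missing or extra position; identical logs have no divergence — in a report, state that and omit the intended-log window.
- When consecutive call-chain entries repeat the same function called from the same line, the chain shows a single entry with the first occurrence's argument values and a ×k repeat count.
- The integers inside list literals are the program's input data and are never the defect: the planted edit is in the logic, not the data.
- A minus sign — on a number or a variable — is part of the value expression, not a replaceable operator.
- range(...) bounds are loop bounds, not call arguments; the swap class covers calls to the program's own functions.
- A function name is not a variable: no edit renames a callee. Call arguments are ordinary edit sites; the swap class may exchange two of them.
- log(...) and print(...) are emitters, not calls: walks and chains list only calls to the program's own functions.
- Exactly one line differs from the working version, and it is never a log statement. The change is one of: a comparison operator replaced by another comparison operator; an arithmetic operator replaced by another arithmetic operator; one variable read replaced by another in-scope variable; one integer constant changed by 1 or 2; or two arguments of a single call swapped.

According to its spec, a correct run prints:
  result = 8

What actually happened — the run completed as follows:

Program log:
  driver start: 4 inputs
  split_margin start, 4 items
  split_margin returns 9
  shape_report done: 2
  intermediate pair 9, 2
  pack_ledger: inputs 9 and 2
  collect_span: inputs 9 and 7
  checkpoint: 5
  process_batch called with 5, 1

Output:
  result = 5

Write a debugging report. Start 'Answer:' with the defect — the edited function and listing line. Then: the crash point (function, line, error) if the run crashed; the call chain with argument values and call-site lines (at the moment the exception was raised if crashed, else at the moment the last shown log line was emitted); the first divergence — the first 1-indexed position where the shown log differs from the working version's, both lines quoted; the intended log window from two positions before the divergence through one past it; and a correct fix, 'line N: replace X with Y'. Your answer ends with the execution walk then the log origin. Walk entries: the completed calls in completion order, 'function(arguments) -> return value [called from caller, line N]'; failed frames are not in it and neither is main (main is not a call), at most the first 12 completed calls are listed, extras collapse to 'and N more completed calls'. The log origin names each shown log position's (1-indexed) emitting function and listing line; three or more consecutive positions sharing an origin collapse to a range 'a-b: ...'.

Answer: the defect is in collect_span at line 20.
Key observation: The log first diverges at position 8: the faulty run prints 'checkpoint: 5' where the working version prints 'checkpoint: 8'.
Call chain: main -> process_batch(5, 1) (called at line 44).
First divergence: at position 8 the run shows 'checkpoint: 5' where the working version logs 'checkpoint: 8'.
Intended log window:
  6: pack_ledger: inputs 9 and 2
  7: collect_span: inputs 9 and 7
  8: checkpoint: 8
  9: process_batch called with 8, 1
Execution walk:
  split_margin([9, 5, 9, 1]) -> 9  [called from main, line 39]
  shape_report([9, 5, 9, 1], 9) -> 2  [called from main, line 40]
  collect_span(9, 7, 3) -> 5  [called from pack_ledger, line 27]
  pack_ledger(9, 2) -> 5  [called from main, line 42]
  process_batch(5, 1) -> 5  [called from main, line 44]
Origin of each log line:
  1: emitted by main (line 38)
  2: emitted by split_margin (line 2)
  3: emitted by split_margin (line 7)
  4: emitted by shape_report (line 15)
  5: emitted by main (line 41)
  6: emitted by pack_ledger (line 24)
  7: emitted by collect_span (line 19)
  8: emitted by main (line 43)
  9: emitted by process_batch (line 30)
A correct fix: line 20: replace `%` with `*`.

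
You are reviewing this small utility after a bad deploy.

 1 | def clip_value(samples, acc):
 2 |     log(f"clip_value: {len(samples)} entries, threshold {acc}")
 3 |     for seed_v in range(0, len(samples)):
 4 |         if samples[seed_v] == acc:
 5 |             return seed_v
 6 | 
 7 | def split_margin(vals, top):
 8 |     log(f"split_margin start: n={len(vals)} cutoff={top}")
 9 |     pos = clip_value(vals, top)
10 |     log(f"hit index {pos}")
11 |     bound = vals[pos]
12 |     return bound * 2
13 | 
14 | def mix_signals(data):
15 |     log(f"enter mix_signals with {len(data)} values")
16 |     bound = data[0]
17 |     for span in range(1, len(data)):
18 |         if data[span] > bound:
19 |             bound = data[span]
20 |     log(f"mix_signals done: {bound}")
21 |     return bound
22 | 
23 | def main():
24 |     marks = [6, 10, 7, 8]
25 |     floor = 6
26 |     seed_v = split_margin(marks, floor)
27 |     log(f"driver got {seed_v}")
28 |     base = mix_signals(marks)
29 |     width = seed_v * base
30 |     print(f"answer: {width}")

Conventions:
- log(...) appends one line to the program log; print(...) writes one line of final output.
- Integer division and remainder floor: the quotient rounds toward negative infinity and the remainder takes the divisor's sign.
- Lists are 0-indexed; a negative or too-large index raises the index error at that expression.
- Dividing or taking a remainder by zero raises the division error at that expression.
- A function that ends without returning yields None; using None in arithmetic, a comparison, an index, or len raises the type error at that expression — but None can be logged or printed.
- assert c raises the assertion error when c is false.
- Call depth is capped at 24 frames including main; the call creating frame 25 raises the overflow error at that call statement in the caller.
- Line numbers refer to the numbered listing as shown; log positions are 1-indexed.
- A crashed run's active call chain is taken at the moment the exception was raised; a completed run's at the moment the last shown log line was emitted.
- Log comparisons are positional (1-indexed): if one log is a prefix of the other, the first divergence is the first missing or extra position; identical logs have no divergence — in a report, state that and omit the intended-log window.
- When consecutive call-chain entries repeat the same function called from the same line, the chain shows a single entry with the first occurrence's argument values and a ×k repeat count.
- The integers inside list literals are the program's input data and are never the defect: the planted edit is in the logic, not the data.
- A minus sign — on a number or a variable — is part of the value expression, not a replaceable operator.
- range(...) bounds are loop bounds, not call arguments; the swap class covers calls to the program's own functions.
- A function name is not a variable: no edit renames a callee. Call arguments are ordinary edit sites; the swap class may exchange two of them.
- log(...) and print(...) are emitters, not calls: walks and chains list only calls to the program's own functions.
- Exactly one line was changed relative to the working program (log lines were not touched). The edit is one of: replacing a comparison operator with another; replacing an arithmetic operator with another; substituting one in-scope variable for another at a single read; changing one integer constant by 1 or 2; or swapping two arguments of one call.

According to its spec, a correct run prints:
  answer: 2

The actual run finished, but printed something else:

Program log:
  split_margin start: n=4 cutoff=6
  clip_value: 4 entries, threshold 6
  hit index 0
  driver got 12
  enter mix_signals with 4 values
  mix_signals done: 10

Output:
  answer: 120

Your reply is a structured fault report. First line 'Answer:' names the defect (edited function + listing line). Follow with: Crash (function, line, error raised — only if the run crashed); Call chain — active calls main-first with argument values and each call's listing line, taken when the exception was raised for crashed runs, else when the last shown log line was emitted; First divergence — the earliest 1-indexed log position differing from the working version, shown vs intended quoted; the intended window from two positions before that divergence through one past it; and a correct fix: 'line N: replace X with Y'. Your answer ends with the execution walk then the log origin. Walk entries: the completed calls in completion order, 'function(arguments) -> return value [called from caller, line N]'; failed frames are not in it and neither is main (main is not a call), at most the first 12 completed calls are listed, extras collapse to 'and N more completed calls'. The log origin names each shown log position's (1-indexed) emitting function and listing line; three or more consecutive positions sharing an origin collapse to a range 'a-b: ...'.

Answer: the defect is in main at line 29.
The tell: Every logged value matches the working version; the printed result is what differs.
Call chain: main -> mix_signals([6, 10, 7, 8]) (called at line 28).
First divergence: there is none — every log position agrees.
Execution walk:
  clip_value([6, 10, 7, 8], 6) -> 0  [called from split_margin, line 9]
  split_margin([6, 10, 7, 8], 6) -> 12  [called from main, line 26]
  mix_signals([6, 10, 7, 8]) -> 10  [called from main, line 28]
Log origins:
  1: logged in split_margin at line 8
  2: logged in clip_value at line 2
  3: logged in split_margin at line 10
  4: logged in main at line 27
  5: logged in mix_signals at line 15
  6: logged in mix_signals at line 20
A correct fix: line 29: replace `*` with `-`.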